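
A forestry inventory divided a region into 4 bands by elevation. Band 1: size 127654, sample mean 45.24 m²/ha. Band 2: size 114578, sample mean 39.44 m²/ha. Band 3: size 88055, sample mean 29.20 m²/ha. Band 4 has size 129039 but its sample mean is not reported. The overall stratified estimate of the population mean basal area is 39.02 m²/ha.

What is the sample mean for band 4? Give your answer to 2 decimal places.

N = 127654 + 114578 + 88055 + 129039 = 459326.
Overall total = μ·N = 39.02·459326 = 17922900.52.
Subtract the known strata: 127654·45.24 + 114578·39.44 + 88055·29.20 = 12865229.28.
Remaining total for band 4: 17922900.52 − 12865229.28 = 5057671.24.
Divide by its size: 5057671.24 / 129039 = 39.1949... → 39.19.

39.19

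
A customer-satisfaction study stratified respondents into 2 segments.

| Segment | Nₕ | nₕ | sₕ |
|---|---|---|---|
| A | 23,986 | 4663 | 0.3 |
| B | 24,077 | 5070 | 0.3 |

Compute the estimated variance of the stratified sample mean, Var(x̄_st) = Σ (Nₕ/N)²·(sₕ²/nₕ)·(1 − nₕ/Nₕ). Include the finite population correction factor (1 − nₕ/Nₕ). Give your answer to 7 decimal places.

0.0000074

N = 48063. Term for each stratum: Wₕ²sₕ²/nₕ·(1−nₕ/Nₕ).
Var(x̄_st) = 0.0000038725 + 0.0000035166 = 0.0000073891 → 0.0000074.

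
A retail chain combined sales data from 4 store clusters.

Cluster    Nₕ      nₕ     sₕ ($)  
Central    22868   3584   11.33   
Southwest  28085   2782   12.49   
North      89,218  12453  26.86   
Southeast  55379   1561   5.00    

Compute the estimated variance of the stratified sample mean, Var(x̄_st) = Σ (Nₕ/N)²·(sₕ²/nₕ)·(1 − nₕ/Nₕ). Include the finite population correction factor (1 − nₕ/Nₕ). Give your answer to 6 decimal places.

0.013080

N = 195550. Term for each stratum: Wₕ²sₕ²/nₕ·(1−nₕ/Nₕ).
Var(x̄_st) = 0.000413049 + 0.001042074 + 0.010376195 + 0.001248229 = 0.013079547 → 0.013080.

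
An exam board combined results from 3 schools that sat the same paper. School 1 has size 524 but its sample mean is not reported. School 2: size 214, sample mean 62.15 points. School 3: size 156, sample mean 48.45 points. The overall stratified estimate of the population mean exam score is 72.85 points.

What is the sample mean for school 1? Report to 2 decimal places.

Σ Nₕx̄ₕ = N·μ, so 524·x̄_1 = 894·72.85 − (214·62.15 + 156·48.45).
= 65127.9 − 20858.3 = 44269.6.
x̄_1 = 44269.6 / 524 = 84.4840... → 84.48.

84.48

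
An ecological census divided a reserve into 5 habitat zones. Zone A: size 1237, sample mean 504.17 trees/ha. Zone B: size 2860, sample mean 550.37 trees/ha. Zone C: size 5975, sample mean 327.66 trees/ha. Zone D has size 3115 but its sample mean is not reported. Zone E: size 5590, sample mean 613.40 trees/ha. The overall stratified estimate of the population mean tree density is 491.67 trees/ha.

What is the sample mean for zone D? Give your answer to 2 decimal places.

N = 1237 + 2860 + 5975 + 3115 + 5590 = 18777.
Overall total = μ·N = 491.67·18777 = 9232087.59.
Subtract the known strata: 1237·504.17 + 2860·550.37 + 5975·327.66 + 5590·613.40 = 7584390.99.
Remaining total for zone D: 9232087.59 − 7584390.99 = 1647696.6.
Divide by its size: 1647696.6 / 3115 = 528.9556... → 528.96.

528.96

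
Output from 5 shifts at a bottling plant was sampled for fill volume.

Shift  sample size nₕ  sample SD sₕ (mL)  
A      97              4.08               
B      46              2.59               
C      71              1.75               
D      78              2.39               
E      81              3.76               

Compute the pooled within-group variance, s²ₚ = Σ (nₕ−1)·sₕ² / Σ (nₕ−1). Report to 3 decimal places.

Degrees of freedom: 96 + 45 + 70 + 77 + 80 = 368.
Σ(nₕ−1)sₕ² = 96·16.6464 + 45·6.7081 + 70·3.0625 + 77·5.7121 + 80·14.1376 = 3685.1336.
s²ₚ = 3685.1336 / 368 = 10.01395 → 10.014.

10.014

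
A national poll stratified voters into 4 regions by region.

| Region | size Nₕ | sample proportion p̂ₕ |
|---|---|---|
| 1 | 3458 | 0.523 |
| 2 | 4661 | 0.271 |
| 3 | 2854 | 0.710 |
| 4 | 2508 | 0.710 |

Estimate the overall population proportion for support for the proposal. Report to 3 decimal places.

N = 3458 + 4661 + 2854 + 2508 = 13481.
Overall proportion = Σ (Nₕ/N)·p̂ₕ.
Σ Nₕp̂ₕ = 1808.534 + 1263.131 + 2026.34 + 1780.68 = 6878.685.
6878.685 / 13481 = 0.51025... → 0.510.

0.510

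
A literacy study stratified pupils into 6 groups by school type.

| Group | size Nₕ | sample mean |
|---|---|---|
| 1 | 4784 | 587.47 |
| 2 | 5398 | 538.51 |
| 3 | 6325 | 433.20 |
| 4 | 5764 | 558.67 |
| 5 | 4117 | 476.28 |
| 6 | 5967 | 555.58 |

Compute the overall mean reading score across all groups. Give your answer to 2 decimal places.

N = 32355; weights Wₕ = Nₕ/N = (0.1479, 0.1668, 0.1955, 0.1781, 0.1272, 0.1844).
x̄_st = Σ Wₕ·x̄ₕ = 0.1479·587.47 + 0.1668·538.51 + 0.1955·433.20 + 0.1781·558.67 + 0.1272·476.28 + 0.1844·555.58 ≈ 523.9836...
→ 523.98.

523.98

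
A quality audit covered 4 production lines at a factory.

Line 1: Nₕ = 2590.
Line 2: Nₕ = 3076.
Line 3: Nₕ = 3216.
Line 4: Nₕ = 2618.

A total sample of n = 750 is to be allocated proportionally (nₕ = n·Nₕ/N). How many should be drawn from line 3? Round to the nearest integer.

210

N = 2590 + 3076 + 3216 + 2618 = 11500.
n_3 = 750·3216/11500 = 209.739... → 210.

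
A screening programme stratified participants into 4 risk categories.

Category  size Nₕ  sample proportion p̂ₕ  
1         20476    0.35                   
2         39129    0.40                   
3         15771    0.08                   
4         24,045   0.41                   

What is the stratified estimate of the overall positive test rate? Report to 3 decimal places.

N = 20476 + 39129 + 15771 + 24045 = 99421.
Overall proportion = Σ (Nₕ/N)·p̂ₕ.
Σ Nₕp̂ₕ = 7166.6 + 15651.6 + 1261.68 + 9858.45 = 33938.33.
33938.33 / 99421 = 0.34136... → 0.341.

0.341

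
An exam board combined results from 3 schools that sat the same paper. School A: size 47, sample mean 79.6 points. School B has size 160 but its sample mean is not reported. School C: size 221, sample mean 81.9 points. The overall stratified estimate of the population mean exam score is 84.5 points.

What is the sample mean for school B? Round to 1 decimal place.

89.5

Σ Nₕx̄ₕ = N·μ, so 160·x̄_B = 428·84.5 − (47·79.6 + 221·81.9).
= 36166 − 21841.1 = 14324.9.
x̄_B = 14324.9 / 160 = 89.531... → 89.5.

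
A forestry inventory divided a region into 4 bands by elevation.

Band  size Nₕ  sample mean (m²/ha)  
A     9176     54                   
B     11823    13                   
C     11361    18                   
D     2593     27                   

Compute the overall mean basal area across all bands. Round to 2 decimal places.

N = 9176 + 11823 + 11361 + 2593 = 34953.
Overall mean = Σ (Nₕ/N)·x̄ₕ — weight by population share, not a simple average.
Σ Nₕx̄ₕ = 9176·54 + 11823·13 + 11361·18 + 2593·27 = 495504 + 153699 + 204498 + 70011 = 923712.
Divide by N: 923712 / 34953 = 26.4273... → 26.43.

26.43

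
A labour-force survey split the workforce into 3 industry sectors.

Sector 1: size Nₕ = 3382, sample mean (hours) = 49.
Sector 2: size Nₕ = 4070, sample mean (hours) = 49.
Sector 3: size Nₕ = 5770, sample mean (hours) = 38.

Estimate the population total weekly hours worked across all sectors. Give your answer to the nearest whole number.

1: 3382·49 = 165718
2: 4070·49 = 199430
3: 5770·38 = 219260
τ̂ = Σ Nₕx̄ₕ = 584408.

584408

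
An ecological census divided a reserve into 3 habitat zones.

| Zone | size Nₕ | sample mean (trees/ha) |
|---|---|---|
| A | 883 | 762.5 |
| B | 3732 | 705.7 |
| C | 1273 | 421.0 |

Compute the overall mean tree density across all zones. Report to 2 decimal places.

N = 5888; weights Wₕ = Nₕ/N = (0.1500, 0.6338, 0.2162).
x̄_st = Σ Wₕ·x̄ₕ = 0.1500·762.5 + 0.6338·705.7 + 0.2162·421.0 ≈ 652.6652...
→ 652.67.

652.67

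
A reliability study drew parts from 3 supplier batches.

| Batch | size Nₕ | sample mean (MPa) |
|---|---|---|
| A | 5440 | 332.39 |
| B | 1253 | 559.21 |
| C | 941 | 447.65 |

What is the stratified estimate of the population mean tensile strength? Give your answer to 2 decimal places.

383.83

N = 5440 + 1253 + 941 = 7634.
Weight each subgroup mean by Nₕ/N and sum.
Σ Nₕx̄ₕ = 5440·332.39 + 1253·559.21 + 941·447.65 = 1808201.6 + 700690.13 + 421238.65 = 2930130.38.
Divide by N: 2930130.38 / 7634 = 383.8264... → 383.83.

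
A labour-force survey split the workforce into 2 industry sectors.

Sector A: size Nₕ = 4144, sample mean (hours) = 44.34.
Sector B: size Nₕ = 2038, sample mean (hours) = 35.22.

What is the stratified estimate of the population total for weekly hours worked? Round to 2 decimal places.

255523.32

A: 4144·44.34 = 183744.96
B: 2038·35.22 = 71778.36
τ̂ = Σ Nₕx̄ₕ = 255523.32.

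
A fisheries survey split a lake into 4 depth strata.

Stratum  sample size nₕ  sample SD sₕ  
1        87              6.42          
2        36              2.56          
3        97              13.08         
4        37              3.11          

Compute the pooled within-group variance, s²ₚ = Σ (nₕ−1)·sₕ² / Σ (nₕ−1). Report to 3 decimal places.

81.211

1: (87−1)·6.42² = 86·41.2164 = 3544.6104
2: (36−1)·2.56² = 35·6.5536 = 229.376
3: (97−1)·13.08² = 96·171.0864 = 16424.2944
4: (37−1)·3.11² = 36·9.6721 = 348.1956
Numerator = 20546.4764; denominator = Σ(nₕ−1) = 253.
s²ₚ = 20546.4764/253 = 81.21137... → 81.211.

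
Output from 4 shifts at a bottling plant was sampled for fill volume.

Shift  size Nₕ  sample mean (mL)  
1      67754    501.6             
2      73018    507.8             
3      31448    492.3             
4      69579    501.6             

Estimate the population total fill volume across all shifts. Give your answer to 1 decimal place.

1: 67754·501.6 = 33985406.4
2: 73018·507.8 = 37078540.4
3: 31448·492.3 = 15481850.4
4: 69579·501.6 = 34900826.4
τ̂ = Σ Nₕx̄ₕ = 121446623.6.

121446623.6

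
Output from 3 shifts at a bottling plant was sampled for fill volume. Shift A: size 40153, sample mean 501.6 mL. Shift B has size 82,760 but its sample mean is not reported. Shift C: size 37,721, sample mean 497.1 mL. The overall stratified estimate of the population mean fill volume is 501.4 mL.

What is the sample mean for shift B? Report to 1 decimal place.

N = 40153 + 82760 + 37721 = 160634.
Overall total = μ·N = 501.4·160634 = 80541887.6.
Subtract the known strata: 40153·501.6 + 37721·497.1 = 38891853.9.
Remaining total for shift B: 80541887.6 − 38891853.9 = 41650033.7.
Divide by its size: 41650033.7 / 82760 = 503.263... → 503.3.

503.3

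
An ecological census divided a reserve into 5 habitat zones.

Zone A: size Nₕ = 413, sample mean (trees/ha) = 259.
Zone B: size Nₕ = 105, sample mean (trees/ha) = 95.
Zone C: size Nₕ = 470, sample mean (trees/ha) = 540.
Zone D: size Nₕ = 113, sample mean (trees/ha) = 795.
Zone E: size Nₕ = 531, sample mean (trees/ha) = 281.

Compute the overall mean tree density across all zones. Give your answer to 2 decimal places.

x̄_st = (Σ Nₕx̄ₕ) / (Σ Nₕ) = (413·259 + 105·95 + 470·540 + 113·795 + 531·281) / 1632
= 609788 / 1632 = 373.6446... → 373.64.

373.64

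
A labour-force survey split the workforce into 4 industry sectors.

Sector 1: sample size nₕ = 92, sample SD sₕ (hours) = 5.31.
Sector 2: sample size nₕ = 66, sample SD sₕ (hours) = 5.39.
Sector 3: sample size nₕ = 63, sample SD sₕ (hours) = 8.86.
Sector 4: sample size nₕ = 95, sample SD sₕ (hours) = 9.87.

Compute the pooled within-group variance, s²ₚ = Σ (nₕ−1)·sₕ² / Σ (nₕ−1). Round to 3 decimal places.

59.226

1: (92−1)·5.31² = 91·28.1961 = 2565.8451
2: (66−1)·5.39² = 65·29.0521 = 1888.3865
3: (63−1)·8.86² = 62·78.4996 = 4866.9752
4: (95−1)·9.87² = 94·97.4169 = 9157.1886
Numerator = 18478.3954; denominator = Σ(nₕ−1) = 312.
s²ₚ = 18478.3954/312 = 59.22563... → 59.226.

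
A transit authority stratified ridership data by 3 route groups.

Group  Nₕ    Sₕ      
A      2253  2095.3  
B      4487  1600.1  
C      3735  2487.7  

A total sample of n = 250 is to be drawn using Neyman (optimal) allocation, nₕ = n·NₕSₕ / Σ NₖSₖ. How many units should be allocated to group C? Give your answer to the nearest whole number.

110

A: NₕSₕ = 2253·2095.3 = 4720710.9
B: NₕSₕ = 4487·1600.1 = 7179648.7
C: NₕSₕ = 3735·2487.7 = 9291559.5
Σ NₕSₕ = 21191919.1.
n_C = 250·9291559.5/21191919.1 = 109.612... → 110.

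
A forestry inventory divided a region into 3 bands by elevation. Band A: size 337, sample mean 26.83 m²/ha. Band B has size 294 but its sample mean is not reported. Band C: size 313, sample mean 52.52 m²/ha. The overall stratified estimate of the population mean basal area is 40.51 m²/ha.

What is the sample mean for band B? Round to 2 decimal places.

N = 337 + 294 + 313 = 944.
Overall total = μ·N = 40.51·944 = 38241.44.
Subtract the known strata: 337·26.83 + 313·52.52 = 25480.47.
Remaining total for band B: 38241.44 − 25480.47 = 12760.97.
Divide by its size: 12760.97 / 294 = 43.4047... → 43.40.

43.40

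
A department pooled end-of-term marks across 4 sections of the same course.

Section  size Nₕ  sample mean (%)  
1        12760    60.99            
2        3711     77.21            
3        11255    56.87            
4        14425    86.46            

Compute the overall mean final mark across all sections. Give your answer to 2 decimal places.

N = 42151; weights Wₕ = Nₕ/N = (0.3027, 0.0880, 0.2670, 0.3422).
x̄_st = Σ Wₕ·x̄ₕ = 0.3027·60.99 + 0.0880·77.21 + 0.2670·56.87 + 0.3422·86.46 ≈ 70.0343...
→ 70.03.

70.03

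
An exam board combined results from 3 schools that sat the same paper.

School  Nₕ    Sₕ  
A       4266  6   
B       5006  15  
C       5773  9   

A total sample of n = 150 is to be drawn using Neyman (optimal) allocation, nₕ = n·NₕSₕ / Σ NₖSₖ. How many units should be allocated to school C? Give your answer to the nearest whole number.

51

Σ NₕSₕ = 4266·6 + 5006·15 + 5773·9 = 152643.
Share for C: 51957/152643 = 0.34038.
n_C = 150 × 0.34038 = 51.057... → 51.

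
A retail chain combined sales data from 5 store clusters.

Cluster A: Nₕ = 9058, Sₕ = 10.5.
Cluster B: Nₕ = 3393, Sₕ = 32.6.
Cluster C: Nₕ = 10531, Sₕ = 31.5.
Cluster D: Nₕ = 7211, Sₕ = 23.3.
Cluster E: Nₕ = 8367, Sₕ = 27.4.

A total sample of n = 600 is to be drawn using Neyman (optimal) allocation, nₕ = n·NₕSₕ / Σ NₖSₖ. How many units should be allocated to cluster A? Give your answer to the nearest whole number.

A: NₕSₕ = 9058·10.5 = 95109
B: NₕSₕ = 3393·32.6 = 110611.8
C: NₕSₕ = 10531·31.5 = 331726.5
D: NₕSₕ = 7211·23.3 = 168016.3
E: NₕSₕ = 8367·27.4 = 229255.8
Σ NₕSₕ = 934719.4.
n_A = 600·95109/934719.4 = 61.051... → 61.

61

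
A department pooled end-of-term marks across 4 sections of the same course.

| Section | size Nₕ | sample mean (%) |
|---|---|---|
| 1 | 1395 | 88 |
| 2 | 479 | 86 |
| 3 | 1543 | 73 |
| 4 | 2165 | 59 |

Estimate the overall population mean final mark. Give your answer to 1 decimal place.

N = 5582; weights Wₕ = Nₕ/N = (0.2499, 0.0858, 0.2764, 0.3879).
x̄_st = Σ Wₕ·x̄ₕ = 0.2499·88 + 0.0858·86 + 0.2764·73 + 0.3879·59 ≈ 72.434...
→ 72.4.

72.4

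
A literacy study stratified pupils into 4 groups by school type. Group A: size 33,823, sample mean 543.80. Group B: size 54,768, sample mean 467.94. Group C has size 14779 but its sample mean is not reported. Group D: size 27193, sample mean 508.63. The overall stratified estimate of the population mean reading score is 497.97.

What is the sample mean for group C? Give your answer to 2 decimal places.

N = 33823 + 54768 + 14779 + 27193 = 130563.
Overall total = μ·N = 497.97·130563 = 65016457.11.
Subtract the known strata: 33823·543.80 + 54768·467.94 + 27193·508.63 = 57852260.91.
Remaining total for group C: 65016457.11 − 57852260.91 = 7164196.2.
Divide by its size: 7164196.2 / 14779 = 484.7551... → 484.76.

484.76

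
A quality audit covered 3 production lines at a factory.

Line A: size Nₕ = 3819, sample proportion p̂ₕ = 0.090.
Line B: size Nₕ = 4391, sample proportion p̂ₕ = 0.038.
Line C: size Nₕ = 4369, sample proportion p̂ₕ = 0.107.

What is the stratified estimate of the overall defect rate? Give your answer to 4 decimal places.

0.0778

Wₕ = Nₕ/N with N = 12579: 0.3036, 0.3491, 0.3473.
p̂_st = 0.3036·0.090 + 0.3491·0.038 + 0.3473·0.107 ≈ 0.077753... → 0.0778.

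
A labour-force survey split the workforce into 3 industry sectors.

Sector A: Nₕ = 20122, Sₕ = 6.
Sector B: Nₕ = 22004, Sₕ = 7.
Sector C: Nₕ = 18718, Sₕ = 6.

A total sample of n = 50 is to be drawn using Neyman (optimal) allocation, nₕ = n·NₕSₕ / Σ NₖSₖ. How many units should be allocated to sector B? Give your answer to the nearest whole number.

20

A: NₕSₕ = 20122·6 = 120732
B: NₕSₕ = 22004·7 = 154028
C: NₕSₕ = 18718·6 = 112308
Σ NₕSₕ = 387068.
n_B = 50·154028/387068 = 19.897... → 20.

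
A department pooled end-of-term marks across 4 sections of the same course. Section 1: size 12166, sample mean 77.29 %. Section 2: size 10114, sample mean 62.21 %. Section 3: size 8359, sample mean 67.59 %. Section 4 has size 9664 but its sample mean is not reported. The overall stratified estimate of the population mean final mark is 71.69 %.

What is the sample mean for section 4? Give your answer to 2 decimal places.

78.11

Σ Nₕx̄ₕ = N·μ, so 9664·x̄_4 = 40303·71.69 − (12166·77.29 + 10114·62.21 + 8359·67.59).
= 2889322.07 − 2134486.89 = 754835.18.
x̄_4 = 754835.18 / 9664 = 78.1079... → 78.11.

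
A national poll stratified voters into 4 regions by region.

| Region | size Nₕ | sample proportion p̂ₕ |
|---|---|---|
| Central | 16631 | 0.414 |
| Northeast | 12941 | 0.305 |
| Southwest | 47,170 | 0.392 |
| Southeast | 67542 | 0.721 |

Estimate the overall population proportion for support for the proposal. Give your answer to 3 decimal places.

N = 16631 + 12941 + 47170 + 67542 = 144284.
Overall proportion = Σ (Nₕ/N)·p̂ₕ.
Σ Nₕp̂ₕ = 6885.234 + 3947.005 + 18490.64 + 48697.782 = 78020.661.
78020.661 / 144284 = 0.54074... → 0.541.

0.541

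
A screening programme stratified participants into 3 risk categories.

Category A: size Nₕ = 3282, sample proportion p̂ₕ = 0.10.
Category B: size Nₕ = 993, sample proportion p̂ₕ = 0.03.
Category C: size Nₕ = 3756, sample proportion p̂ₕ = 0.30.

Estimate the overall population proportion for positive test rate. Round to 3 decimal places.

0.185

N = 3282 + 993 + 3756 = 8031.
Overall proportion = Σ (Nₕ/N)·p̂ₕ.
Σ Nₕp̂ₕ = 328.2 + 29.79 + 1126.8 = 1484.79.
1484.79 / 8031 = 0.18488... → 0.185.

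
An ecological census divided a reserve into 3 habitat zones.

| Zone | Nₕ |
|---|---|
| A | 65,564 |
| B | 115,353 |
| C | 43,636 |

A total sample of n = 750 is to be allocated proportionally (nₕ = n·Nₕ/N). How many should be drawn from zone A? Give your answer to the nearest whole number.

Share of zone A = 65564/224553 = 0.29198.
Allocate 750 × 0.29198 = 218.982... → 219.

219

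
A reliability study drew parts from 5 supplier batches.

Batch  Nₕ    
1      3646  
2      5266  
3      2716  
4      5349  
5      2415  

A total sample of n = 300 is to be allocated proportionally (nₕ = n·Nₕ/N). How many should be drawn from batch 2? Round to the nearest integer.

Share of batch 2 = 5266/19392 = 0.27156.
Allocate 300 × 0.27156 = 81.467... → 81.

81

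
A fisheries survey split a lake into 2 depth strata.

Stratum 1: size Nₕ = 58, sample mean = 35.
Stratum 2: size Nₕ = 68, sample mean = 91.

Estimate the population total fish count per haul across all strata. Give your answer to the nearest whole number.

1: 58·35 = 2030
2: 68·91 = 6188
τ̂ = Σ Nₕx̄ₕ = 8218.

8218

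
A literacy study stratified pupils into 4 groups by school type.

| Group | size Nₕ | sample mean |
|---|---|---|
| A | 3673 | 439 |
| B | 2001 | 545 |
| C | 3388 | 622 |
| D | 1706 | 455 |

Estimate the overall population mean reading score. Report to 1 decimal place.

x̄_st = (Σ Nₕx̄ₕ) / (Σ Nₕ) = (3673·439 + 2001·545 + 3388·622 + 1706·455) / 10768
= 5586558 / 10768 = 518.811... → 518.8.

518.8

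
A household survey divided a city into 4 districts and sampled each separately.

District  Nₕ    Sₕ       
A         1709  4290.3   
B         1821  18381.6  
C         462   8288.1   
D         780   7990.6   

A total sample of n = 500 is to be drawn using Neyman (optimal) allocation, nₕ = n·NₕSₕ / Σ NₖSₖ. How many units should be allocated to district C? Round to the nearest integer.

Σ NₕSₕ = 1709·4290.3 + 1821·18381.6 + 462·8288.1 + 780·7990.6 = 50866786.5.
Share for C: 3829102.2/50866786.5 = 0.07528.
n_C = 500 × 0.07528 = 37.639... → 38.

38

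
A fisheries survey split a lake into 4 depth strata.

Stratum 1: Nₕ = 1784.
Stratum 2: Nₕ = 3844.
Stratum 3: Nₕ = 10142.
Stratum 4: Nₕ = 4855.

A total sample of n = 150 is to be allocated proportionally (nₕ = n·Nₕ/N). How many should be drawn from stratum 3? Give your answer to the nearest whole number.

74

N = 1784 + 3844 + 10142 + 4855 = 20625.
n_3 = 150·10142/20625 = 73.76 → 74.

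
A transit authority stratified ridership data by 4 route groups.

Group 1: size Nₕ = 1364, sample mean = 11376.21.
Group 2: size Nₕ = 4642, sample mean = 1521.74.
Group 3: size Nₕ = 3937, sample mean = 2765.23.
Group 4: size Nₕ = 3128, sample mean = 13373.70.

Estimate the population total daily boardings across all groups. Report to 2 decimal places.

Population total = Σ Nₕ·x̄ₕ (each stratum's size times its mean).
1364·11376.21 + 4642·1521.74 + 3937·2765.23 + 3128·13373.70 = 15517150.44 + 7063917.08 + 10886710.51 + 41832933.6 = 75300711.63.

75300711.63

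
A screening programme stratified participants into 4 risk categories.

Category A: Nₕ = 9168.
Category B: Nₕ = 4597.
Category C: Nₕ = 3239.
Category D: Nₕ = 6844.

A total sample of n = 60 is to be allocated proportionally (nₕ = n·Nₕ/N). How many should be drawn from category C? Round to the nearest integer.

8

Share of category C = 3239/23848 = 0.13582.
Allocate 60 × 0.13582 = 8.149... → 8.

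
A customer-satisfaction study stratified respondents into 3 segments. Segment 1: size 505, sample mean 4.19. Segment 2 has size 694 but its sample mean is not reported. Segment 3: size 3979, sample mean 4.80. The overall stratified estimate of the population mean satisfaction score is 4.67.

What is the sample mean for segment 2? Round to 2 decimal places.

4.27

Σ Nₕx̄ₕ = N·μ, so 694·x̄_2 = 5178·4.67 − (505·4.19 + 3979·4.80).
= 24181.26 − 21215.15 = 2966.11.
x̄_2 = 2966.11 / 694 = 4.2739... → 4.27.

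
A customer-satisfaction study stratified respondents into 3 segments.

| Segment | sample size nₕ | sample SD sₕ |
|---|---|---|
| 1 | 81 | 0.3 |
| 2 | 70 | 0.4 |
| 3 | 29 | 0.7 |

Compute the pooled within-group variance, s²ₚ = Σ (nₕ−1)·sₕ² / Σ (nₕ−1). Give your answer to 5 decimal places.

1: (81−1)·0.3² = 80·0.09 = 7.2
2: (70−1)·0.4² = 69·0.16 = 11.04
3: (29−1)·0.7² = 28·0.49 = 13.72
Numerator = 31.96; denominator = Σ(nₕ−1) = 177.
s²ₚ = 31.96/177 = 0.1805650... → 0.18056.

0.18056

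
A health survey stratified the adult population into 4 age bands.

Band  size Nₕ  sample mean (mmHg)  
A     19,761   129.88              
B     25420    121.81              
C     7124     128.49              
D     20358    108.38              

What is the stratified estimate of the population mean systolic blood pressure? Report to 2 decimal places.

N = 19761 + 25420 + 7124 + 20358 = 72663.
The stratified mean weights each stratum mean by its population share Nₕ/N.
Σ Nₕx̄ₕ = 19761·129.88 + 25420·121.81 + 7124·128.49 + 20358·108.38 = 2566558.68 + 3096410.2 + 915362.76 + 2206400.04 = 8784731.68.
Divide by N: 8784731.68 / 72663 = 120.8969... → 120.90.

120.90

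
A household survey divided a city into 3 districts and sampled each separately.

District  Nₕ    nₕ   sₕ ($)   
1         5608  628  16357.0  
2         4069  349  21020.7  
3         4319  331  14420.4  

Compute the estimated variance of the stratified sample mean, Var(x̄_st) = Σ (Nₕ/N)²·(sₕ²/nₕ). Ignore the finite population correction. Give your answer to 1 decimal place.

235238.3

N = 13996; Wₕ = Nₕ/N.
district 1: (5608/13996)²·16357.0²/628 = 68399.9534
district 2: (4069/13996)²·21020.7²/349 = 107012.9739
district 3: (4319/13996)²·14420.4²/331 = 59825.3380
Sum = 235238.2654 → 235238.3.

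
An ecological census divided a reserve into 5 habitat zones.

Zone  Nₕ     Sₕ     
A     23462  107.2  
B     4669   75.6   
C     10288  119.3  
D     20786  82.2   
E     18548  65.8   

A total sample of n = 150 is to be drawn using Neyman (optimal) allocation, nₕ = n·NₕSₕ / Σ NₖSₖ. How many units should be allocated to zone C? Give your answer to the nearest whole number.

A: NₕSₕ = 23462·107.2 = 2515126.4
B: NₕSₕ = 4669·75.6 = 352976.4
C: NₕSₕ = 10288·119.3 = 1227358.4
D: NₕSₕ = 20786·82.2 = 1708609.2
E: NₕSₕ = 18548·65.8 = 1220458.4
Σ NₕSₕ = 7024528.8.
n_C = 150·1227358.4/7024528.8 = 26.209... → 26.

26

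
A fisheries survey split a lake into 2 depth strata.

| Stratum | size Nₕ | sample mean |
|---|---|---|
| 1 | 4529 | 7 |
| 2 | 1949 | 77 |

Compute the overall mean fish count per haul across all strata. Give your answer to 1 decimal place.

N = 6478; weights Wₕ = Nₕ/N = (0.6991, 0.3009).
x̄_st = Σ Wₕ·x̄ₕ = 0.6991·7 + 0.3009·77 ≈ 28.061...
→ 28.1.

28.1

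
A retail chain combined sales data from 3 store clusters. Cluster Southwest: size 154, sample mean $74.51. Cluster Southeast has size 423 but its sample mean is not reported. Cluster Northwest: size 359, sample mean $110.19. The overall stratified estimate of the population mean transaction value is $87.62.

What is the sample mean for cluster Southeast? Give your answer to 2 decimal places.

N = 154 + 423 + 359 = 936.
Overall total = μ·N = 87.62·936 = 82012.32.
Subtract the known strata: 154·74.51 + 359·110.19 = 51032.75.
Remaining total for cluster Southeast: 82012.32 − 51032.75 = 30979.57.
Divide by its size: 30979.57 / 423 = 73.2378... → 73.24.

73.24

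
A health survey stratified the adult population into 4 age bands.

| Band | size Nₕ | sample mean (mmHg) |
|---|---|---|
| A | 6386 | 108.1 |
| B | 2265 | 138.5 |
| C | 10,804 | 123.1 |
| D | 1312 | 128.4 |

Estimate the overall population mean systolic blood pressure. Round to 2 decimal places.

120.50

N = 20767; weights Wₕ = Nₕ/N = (0.3075, 0.1091, 0.5202, 0.0632).
x̄_st = Σ Wₕ·x̄ₕ = 0.3075·108.1 + 0.1091·138.5 + 0.5202·123.1 + 0.0632·128.4 ≈ 120.5019...
→ 120.50.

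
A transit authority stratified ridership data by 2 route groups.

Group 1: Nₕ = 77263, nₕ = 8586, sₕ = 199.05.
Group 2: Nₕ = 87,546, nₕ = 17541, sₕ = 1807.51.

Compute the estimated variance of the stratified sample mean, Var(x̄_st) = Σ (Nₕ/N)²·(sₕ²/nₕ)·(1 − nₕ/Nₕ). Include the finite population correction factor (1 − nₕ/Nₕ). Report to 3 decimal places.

42.927

N = 164809; Wₕ = Nₕ/N.
group 1: (77263/164809)²·199.05²/8586·(1 − 8586/77263) = 0.901477
group 2: (87546/164809)²·1807.51²/17541·(1 − 17541/87546) = 42.025277
Sum = 42.926754 → 42.927.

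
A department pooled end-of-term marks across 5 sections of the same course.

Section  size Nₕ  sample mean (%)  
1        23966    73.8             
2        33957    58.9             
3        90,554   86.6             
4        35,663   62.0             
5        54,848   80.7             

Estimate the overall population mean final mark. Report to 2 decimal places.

x̄_st = (Σ Nₕx̄ₕ) / (Σ Nₕ) = (23966·73.8 + 33957·58.9 + 90554·86.6 + 35663·62.0 + 54848·80.7) / 238988
= 18248074.1 / 238988 = 76.3556... → 76.36.

76.36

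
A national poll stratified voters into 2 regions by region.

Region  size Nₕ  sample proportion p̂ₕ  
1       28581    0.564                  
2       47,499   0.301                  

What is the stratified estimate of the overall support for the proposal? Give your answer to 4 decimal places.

0.3998

Wₕ = Nₕ/N with N = 76080: 0.3757, 0.6243.
p̂_st = 0.3757·0.564 + 0.6243·0.301 ≈ 0.399801... → 0.3998.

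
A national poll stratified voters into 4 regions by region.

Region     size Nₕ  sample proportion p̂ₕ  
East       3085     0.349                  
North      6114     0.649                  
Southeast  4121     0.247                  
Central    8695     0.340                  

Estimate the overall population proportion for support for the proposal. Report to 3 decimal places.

0.410

N = 3085 + 6114 + 4121 + 8695 = 22015.
Overall proportion = Σ (Nₕ/N)·p̂ₕ.
Σ Nₕp̂ₕ = 1076.665 + 3967.986 + 1017.887 + 2956.3 = 9018.838.
9018.838 / 22015 = 0.40967... → 0.410.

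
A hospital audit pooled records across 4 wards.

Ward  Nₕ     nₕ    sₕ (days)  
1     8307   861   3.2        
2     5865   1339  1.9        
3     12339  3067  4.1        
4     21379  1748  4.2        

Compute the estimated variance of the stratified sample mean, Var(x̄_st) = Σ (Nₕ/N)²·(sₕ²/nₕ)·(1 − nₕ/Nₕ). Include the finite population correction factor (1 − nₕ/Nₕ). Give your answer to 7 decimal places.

N = 47890; Wₕ = Nₕ/N.
ward 1: (8307/47890)²·3.2²/861·(1 − 861/8307) = 0.0003207557
ward 2: (5865/47890)²·1.9²/1339·(1 − 1339/5865) = 0.0000312047
ward 3: (12339/47890)²·4.1²/3067·(1 − 3067/12339) = 0.0002734120
ward 4: (21379/47890)²·4.2²/1748·(1 − 1748/21379) = 0.0018467040
Sum = 0.0024720764 → 0.0024721.

0.0024721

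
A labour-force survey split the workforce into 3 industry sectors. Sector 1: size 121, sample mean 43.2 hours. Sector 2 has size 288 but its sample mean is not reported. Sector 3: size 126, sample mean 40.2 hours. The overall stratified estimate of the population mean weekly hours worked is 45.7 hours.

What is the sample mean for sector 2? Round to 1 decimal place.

49.2

Σ Nₕx̄ₕ = N·μ, so 288·x̄_2 = 535·45.7 − (121·43.2 + 126·40.2).
= 24449.5 − 10292.4 = 14157.1.
x̄_2 = 14157.1 / 288 = 49.157... → 49.2.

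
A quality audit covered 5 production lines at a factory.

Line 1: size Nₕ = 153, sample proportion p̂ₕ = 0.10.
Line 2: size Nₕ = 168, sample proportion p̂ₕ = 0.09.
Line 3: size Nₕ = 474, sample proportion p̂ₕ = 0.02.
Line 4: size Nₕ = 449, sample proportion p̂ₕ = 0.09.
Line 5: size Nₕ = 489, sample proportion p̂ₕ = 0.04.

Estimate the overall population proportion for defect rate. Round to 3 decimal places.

0.058

N = 153 + 168 + 474 + 449 + 489 = 1733.
Overall proportion = Σ (Nₕ/N)·p̂ₕ.
Σ Nₕp̂ₕ = 15.3 + 15.12 + 9.48 + 40.41 + 19.56 = 99.87.
99.87 / 1733 = 0.05763... → 0.058.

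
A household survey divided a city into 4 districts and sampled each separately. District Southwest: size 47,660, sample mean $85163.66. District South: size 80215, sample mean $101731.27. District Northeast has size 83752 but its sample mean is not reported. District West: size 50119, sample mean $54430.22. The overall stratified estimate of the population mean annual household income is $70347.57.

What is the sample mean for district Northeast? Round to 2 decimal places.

41383.29

Σ Nₕx̄ₕ = N·μ, so 83752·x̄_Northeast = 261746·70347.57 − (47660·85163.66 + 80215·101731.27 + 50119·54430.22).
= 18413195057.22 − 14947262054.83 = 3465933002.39.
x̄_Northeast = 3465933002.39 / 83752 = 41383.2864... → 41383.29.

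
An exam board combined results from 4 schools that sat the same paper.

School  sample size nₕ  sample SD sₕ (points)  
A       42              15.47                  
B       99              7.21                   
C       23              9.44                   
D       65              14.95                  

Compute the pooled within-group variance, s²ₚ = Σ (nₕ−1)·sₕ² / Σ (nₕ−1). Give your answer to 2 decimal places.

Degrees of freedom: 41 + 98 + 22 + 64 = 225.
Σ(nₕ−1)sₕ² = 41·239.3209 + 98·51.9841 + 22·89.1136 + 64·223.5025 = 31171.2579.
s²ₚ = 31171.2579 / 225 = 138.5389... → 138.54.

138.54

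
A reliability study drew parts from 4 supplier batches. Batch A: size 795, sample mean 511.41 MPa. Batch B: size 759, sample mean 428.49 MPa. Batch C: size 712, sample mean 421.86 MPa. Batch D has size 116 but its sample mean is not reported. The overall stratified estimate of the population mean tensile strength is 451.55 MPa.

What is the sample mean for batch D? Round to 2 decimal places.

374.42

N = 795 + 759 + 712 + 116 = 2382.
Overall total = μ·N = 451.55·2382 = 1075592.1.
Subtract the known strata: 795·511.41 + 759·428.49 + 712·421.86 = 1032159.18.
Remaining total for batch D: 1075592.1 − 1032159.18 = 43432.92.
Divide by its size: 43432.92 / 116 = 374.4217... → 374.42.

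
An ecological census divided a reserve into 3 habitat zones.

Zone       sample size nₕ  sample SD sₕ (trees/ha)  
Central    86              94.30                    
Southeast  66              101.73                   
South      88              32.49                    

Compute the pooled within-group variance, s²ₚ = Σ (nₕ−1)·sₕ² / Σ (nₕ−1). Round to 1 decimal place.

Degrees of freedom: 85 + 65 + 87 = 237.
Σ(nₕ−1)sₕ² = 85·8892.49 + 65·10348.9929 + 87·1055.6001 = 1520383.3972.
s²ₚ = 1520383.3972 / 237 = 6415.120... → 6415.1.

6415.1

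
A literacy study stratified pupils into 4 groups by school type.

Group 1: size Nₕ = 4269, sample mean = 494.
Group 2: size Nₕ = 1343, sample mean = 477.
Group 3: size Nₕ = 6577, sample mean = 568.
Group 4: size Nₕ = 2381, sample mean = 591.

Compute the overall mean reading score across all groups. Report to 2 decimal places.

541.69

x̄_st = (Σ Nₕx̄ₕ) / (Σ Nₕ) = (4269·494 + 1343·477 + 6577·568 + 2381·591) / 14570
= 7892404 / 14570 = 541.6887... → 541.69.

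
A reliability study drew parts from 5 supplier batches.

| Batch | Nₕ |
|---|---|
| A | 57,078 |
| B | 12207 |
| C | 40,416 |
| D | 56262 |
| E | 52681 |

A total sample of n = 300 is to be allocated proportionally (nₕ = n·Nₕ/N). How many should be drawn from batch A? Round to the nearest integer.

Share of batch A = 57078/218644 = 0.26105.
Allocate 300 × 0.26105 = 78.316... → 78.

78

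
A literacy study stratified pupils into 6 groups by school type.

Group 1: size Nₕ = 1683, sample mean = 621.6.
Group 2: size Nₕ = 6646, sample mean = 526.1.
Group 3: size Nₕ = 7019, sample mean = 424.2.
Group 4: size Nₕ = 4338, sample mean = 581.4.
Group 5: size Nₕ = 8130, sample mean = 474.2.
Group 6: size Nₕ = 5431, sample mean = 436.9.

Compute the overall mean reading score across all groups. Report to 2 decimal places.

489.37

N = 1683 + 6646 + 7019 + 4338 + 8130 + 5431 = 33247.
The stratified mean weights each stratum mean by its population share Nₕ/N.
Σ Nₕx̄ₕ = 1683·621.6 + 6646·526.1 + 7019·424.2 + 4338·581.4 + 8130·474.2 + 5431·436.9 = 1046152.8 + 3496460.6 + 2977459.8 + 2522113.2 + 3855246 + 2372803.9 = 16270236.3.
Divide by N: 16270236.3 / 33247 = 489.3746... → 489.37.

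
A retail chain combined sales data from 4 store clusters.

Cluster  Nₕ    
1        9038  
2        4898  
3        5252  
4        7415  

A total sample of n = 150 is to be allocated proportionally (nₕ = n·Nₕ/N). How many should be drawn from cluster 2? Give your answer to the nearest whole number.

28

Share of cluster 2 = 4898/26603 = 0.18411.
Allocate 150 × 0.18411 = 27.617... → 28.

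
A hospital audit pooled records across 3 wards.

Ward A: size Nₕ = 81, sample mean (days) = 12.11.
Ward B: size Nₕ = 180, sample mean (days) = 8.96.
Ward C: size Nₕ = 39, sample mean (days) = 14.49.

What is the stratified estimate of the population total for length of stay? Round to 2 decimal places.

Estimate total by summing Nₕ·x̄ₕ over strata.
81·12.11 + 180·8.96 + 39·14.49 = 980.91 + 1612.8 + 565.11 = 3158.82.

3158.82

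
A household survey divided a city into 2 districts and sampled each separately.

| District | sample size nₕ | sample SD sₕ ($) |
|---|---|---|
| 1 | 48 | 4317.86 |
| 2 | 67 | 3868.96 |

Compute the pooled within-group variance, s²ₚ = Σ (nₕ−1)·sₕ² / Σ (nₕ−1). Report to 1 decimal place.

16497417.7

Degrees of freedom: 47 + 66 = 113.
Σ(nₕ−1)sₕ² = 47·18643914.9796 + 66·14968851.4816 = 1864208201.8268.
s²ₚ = 1864208201.8268 / 113 = 16497417.715... → 16497417.7.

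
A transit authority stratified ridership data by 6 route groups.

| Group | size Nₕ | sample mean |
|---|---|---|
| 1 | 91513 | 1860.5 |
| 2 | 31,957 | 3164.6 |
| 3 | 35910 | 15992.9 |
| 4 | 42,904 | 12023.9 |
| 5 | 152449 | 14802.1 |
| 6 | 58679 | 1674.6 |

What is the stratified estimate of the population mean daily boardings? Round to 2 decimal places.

8989.58

x̄_st = (Σ Nₕx̄ₕ) / (Σ Nₕ) = (91513·1860.5 + 31957·3164.6 + 35910·15992.9 + 42904·12023.9 + 152449·14802.1 + 58679·1674.6) / 413412
= 3716398699.6 / 413412 = 8989.5763... → 8989.58.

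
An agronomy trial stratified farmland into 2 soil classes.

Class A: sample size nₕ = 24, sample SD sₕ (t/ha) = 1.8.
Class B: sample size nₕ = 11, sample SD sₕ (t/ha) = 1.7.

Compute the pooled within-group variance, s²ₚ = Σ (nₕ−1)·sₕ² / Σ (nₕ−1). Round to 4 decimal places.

Degrees of freedom: 23 + 10 = 33.
Σ(nₕ−1)sₕ² = 23·3.24 + 10·2.89 = 103.42.
s²ₚ = 103.42 / 33 = 3.133939... → 3.1339.

3.1339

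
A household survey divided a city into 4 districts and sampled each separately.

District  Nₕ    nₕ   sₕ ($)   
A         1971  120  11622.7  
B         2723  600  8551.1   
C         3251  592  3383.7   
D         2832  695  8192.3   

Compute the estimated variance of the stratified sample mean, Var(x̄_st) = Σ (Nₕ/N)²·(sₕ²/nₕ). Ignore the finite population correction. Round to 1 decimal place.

53862.4

N = 10777. Term for each stratum: Wₕ²sₕ²/nₕ.
Var(x̄_st) = 37653.9285 + 7780.2264 + 1759.9493 + 6668.3383 = 53862.4425 → 53862.4.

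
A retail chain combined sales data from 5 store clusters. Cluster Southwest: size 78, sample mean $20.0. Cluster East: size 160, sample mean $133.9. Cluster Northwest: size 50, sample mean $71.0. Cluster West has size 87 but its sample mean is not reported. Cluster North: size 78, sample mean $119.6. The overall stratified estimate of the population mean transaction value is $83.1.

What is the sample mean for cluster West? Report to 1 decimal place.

N = 78 + 160 + 50 + 87 + 78 = 453.
Overall total = μ·N = 83.1·453 = 37644.3.
Subtract the known strata: 78·20.0 + 160·133.9 + 50·71.0 + 78·119.6 = 35862.8.
Remaining total for cluster West: 37644.3 − 35862.8 = 1781.5.
Divide by its size: 1781.5 / 87 = 20.477... → 20.5.

20.5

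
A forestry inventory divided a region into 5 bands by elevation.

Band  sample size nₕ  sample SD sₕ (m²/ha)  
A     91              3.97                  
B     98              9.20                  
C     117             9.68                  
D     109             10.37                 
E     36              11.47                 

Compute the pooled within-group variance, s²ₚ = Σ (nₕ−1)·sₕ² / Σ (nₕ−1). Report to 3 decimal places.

82.324

A: (91−1)·3.97² = 90·15.7609 = 1418.481
B: (98−1)·9.20² = 97·84.64 = 8210.08
C: (117−1)·9.68² = 116·93.7024 = 10869.4784
D: (109−1)·10.37² = 108·107.5369 = 11613.9852
E: (36−1)·11.47² = 35·131.5609 = 4604.6315
Numerator = 36716.6561; denominator = Σ(nₕ−1) = 446.
s²ₚ = 36716.6561/446 = 82.32434... → 82.324.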